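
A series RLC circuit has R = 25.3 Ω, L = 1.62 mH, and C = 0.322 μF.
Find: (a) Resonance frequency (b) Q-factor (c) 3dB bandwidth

Step 1 — Resonance: ω₀ = 1/√(LC) = 1/√(0.00162·3.22e-07) = 4.378e+04 rad/s.
Step 2 — f₀ = ω₀/(2π) = 6968 Hz.
Step 3 — Series Q: Q = ω₀L/R = 4.378e+04·0.00162/25.3 = 2.804.
Step 4 — Bandwidth: Δω = ω₀/Q = 1.562e+04 rad/s; BW = Δω/(2π) = 2486 Hz.

(a) f₀ = 6968 Hz  (b) Q = 2.804  (c) BW = 2486 Hz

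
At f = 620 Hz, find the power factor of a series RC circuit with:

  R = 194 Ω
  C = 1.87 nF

Step 1 — Angular frequency: ω = 2π·f = 2π·620 = 3896 rad/s.
Step 2 — Component impedances:
  R: Z = R = 194 Ω
  C: Z = 1/(jωC) = -j/(ω·C) = 0 - j1.373e+05 Ω
Step 3 — Series combination: Z_total = R + C = 194 - j1.373e+05 Ω = 1.373e+05∠-89.9° Ω.
Step 4 — Power factor: PF = cos(φ) = Re(Z)/|Z| = 194/1.373e+05 = 0.001413.
Step 5 — Type: Im(Z) = -1.373e+05 ⇒ leading (phase φ = -89.9°).

PF = 0.001413 (leading, φ = -89.9°)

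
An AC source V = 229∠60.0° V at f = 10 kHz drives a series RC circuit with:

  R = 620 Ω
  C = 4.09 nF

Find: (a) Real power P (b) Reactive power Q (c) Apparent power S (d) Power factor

Step 1 — Angular frequency: ω = 2π·f = 2π·1e+04 = 6.283e+04 rad/s.
Step 2 — Component impedances:
  R: Z = R = 620 Ω
  C: Z = 1/(jωC) = -j/(ω·C) = 0 - j3891 Ω
Step 3 — Series combination: Z_total = R + C = 620 - j3891 Ω = 3940∠-80.9° Ω.
Step 4 — Source phasor: V = 229∠60.0° V = 114.5 + j198.3 V.
Step 5 — Current: I = V / Z = -0.04513 + j0.03662 A = 0.05812∠140.9° A.
Step 6 — Complex power: S = V·I* = 2.094 - j13.14 VA.
Step 7 — Real power: P = Re(S) = 2.094 W.
Step 8 — Reactive power: Q = Im(S) = -13.14 VAR.
Step 9 — Apparent power: |S| = 13.31 VA.
Step 10 — Power factor: PF = P/|S| = 0.1573 (leading).

(a) P = 2.094 W  (b) Q = -13.14 VAR  (c) S = 13.31 VA  (d) PF = 0.1573 (leading)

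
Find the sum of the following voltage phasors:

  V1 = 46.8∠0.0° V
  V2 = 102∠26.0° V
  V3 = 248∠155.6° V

Step 1 — Convert each phasor to rectangular form:
  V1 = 46.8·(cos(0.0°) + j·sin(0.0°)) = 46.8 V
  V2 = 102·(cos(26.0°) + j·sin(26.0°)) = 91.68 + j44.71 V
  V3 = 248·(cos(155.6°) + j·sin(155.6°)) = -225.8 + j102.4 V
Step 2 — Sum components: V_total = -87.37 + j147.2 V.
Step 3 — Convert to polar: |V_total| = 171.1 V, ∠V_total = 120.7°.

V_total = 171.1∠120.7° V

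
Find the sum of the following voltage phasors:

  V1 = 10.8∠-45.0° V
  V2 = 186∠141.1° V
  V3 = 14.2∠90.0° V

Step 1 — Convert each phasor to rectangular form:
  V1 = 10.8·(cos(-45.0°) + j·sin(-45.0°)) = 7.637 - j7.637 V
  V2 = 186·(cos(141.1°) + j·sin(141.1°)) = -144.8 + j116.8 V
  V3 = 14.2·(cos(90.0°) + j·sin(90.0°)) = 0 + j14.2 V
Step 2 — Sum components: V_total = -137.1 + j123.4 V.
Step 3 — Convert to polar: |V_total| = 184.4 V, ∠V_total = 138.0°.

V_total = 184.4∠138.0° V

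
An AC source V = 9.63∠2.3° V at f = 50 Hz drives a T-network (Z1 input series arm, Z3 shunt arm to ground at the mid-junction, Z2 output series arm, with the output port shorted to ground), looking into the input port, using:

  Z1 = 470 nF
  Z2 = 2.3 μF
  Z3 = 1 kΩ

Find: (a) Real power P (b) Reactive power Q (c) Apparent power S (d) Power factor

Step 1 — Angular frequency: ω = 2π·f = 2π·50 = 314.2 rad/s.
Step 2 — Component impedances:
  Z1: Z = 1/(jωC) = -j/(ω·C) = 0 - j6773 Ω
  Z2: Z = 1/(jωC) = -j/(ω·C) = 0 - j1384 Ω
  Z3: Z = R = 1000 Ω
Step 3 — With the output port shorted to ground, the output series arm Z2 runs from the junction to ground; the shunt arm Z3 also runs from the junction to ground. They appear in parallel: Z3 || Z2 = 657 - j474.7 Ω.
Step 4 — Series with input arm Z1: Z_in = Z1 + (Z3 || Z2) = 657 - j7247 Ω = 7277∠-84.8° Ω.
Step 5 — Source phasor: V = 9.63∠2.3° V = 9.622 + j0.3865 V.
Step 6 — Current: I = V / Z = 6.649e-05 + j0.001322 A = 0.001323∠87.1° A.
Step 7 — Complex power: S = V·I* = 0.001151 - j0.01269 VA.
Step 8 — Real power: P = Re(S) = 0.001151 W.
Step 9 — Reactive power: Q = Im(S) = -0.01269 VAR.
Step 10 — Apparent power: |S| = 0.01274 VA.
Step 11 — Power factor: PF = P/|S| = 0.09028 (leading).

(a) P = 0.001151 W  (b) Q = -0.01269 VAR  (c) S = 0.01274 VA  (d) PF = 0.09028 (leading)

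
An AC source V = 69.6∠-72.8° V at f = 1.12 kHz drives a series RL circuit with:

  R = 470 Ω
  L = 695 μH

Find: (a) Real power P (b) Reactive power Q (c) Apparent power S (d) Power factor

Step 1 — Angular frequency: ω = 2π·f = 2π·1120 = 7037 rad/s.
Step 2 — Component impedances:
  R: Z = R = 470 Ω
  L: Z = jωL = j·7037·0.000695 = 0 + j4.891 Ω
Step 3 — Series combination: Z_total = R + L = 470 + j4.891 Ω = 470∠0.6° Ω.
Step 4 — Source phasor: V = 69.6∠-72.8° V = 20.58 - j66.49 V.
Step 5 — Current: I = V / Z = 0.04231 - j0.1419 A = 0.1481∠-73.4° A.
Step 6 — Complex power: S = V·I* = 10.31 + j0.1072 VA.
Step 7 — Real power: P = Re(S) = 10.31 W.
Step 8 — Reactive power: Q = Im(S) = 0.1072 VAR.
Step 9 — Apparent power: |S| = 10.31 VA.
Step 10 — Power factor: PF = P/|S| = 0.9999 (lagging).

(a) P = 10.31 W  (b) Q = 0.1072 VAR  (c) S = 10.31 VA  (d) PF = 0.9999 (lagging)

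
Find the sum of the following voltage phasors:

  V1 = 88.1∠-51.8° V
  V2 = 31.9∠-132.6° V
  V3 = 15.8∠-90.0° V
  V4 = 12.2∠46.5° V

Step 1 — Convert each phasor to rectangular form:
  V1 = 88.1·(cos(-51.8°) + j·sin(-51.8°)) = 54.48 - j69.23 V
  V2 = 31.9·(cos(-132.6°) + j·sin(-132.6°)) = -21.59 - j23.48 V
  V3 = 15.8·(cos(-90.0°) + j·sin(-90.0°)) = 0 - j15.8 V
  V4 = 12.2·(cos(46.5°) + j·sin(46.5°)) = 8.398 + j8.85 V
Step 2 — Sum components: V_total = 41.29 - j99.67 V.
Step 3 — Convert to polar: |V_total| = 107.9 V, ∠V_total = -67.5°.

V_total = 107.9∠-67.5° V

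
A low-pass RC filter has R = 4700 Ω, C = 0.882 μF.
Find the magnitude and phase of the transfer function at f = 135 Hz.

Step 1 — Angular frequency: ω = 2π·135 = 848.2 rad/s.
Step 2 — Transfer function: H(jω) = 1/(1 + jωRC).
Step 3 — Denominator: 1 + jωRC = 1 + j·848.2·4700·8.82e-07 = 1 + j3.516.
Step 4 — H = 0.07483 - j0.2631.
Step 5 — Magnitude: |H| = 0.2735 (-11.3 dB); phase: φ = -74.1°.

|H| = 0.2735 (-11.3 dB), φ = -74.1°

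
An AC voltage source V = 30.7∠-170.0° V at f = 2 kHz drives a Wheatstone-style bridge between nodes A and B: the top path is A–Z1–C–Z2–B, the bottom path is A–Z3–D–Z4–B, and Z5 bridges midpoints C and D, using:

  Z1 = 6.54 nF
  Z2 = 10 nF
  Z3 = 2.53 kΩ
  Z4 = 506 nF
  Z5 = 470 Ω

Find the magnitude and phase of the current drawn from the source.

Step 1 — Angular frequency: ω = 2π·f = 2π·2000 = 1.257e+04 rad/s.
Step 2 — Component impedances:
  Z1: Z = 1/(jωC) = -j/(ω·C) = 0 - j1.217e+04 Ω
  Z2: Z = 1/(jωC) = -j/(ω·C) = 0 - j7958 Ω
  Z3: Z = R = 2530 Ω
  Z4: Z = 1/(jωC) = -j/(ω·C) = 0 - j157.3 Ω
  Z5: Z = R = 470 Ω
Step 3 — Bridge requires nodal analysis (the Z5 bridge couples midpoints C and D, so the two paths cannot be reduced to a simple series/parallel combination). Setting node B to ground and injecting 1 A at node A, the 3-node admittance system at A, C, D solves to V_A = Z_AB = 2407 - j652.7 Ω = 2494∠-15.2° Ω.
Step 4 — Source phasor: V = 30.7∠-170.0° V = -30.23 - j5.331 V.
Step 5 — Ohm's law: I = V / Z_total = (-30.23 - j5.331) / (2407 - j652.7) = -0.01114 - j0.005235 A.
Step 6 — Convert to polar: |I| = 0.01231 A, ∠I = -154.8°.

I = 0.01231∠-154.8° A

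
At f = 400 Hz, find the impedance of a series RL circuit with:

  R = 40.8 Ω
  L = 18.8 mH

Step 1 — Angular frequency: ω = 2π·f = 2π·400 = 2513 rad/s.
Step 2 — Component impedances:
  R: Z = R = 40.8 Ω
  L: Z = jωL = j·2513·0.0188 = 0 + j47.25 Ω
Step 3 — Series combination: Z_total = R + L = 40.8 + j47.25 Ω = 62.43∠49.2° Ω.

Z = 40.8 + j47.25 Ω = 62.43∠49.2° Ω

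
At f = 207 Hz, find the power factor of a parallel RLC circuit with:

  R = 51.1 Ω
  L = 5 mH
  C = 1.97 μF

Step 1 — Angular frequency: ω = 2π·f = 2π·207 = 1301 rad/s.
Step 2 — Component impedances:
  R: Z = R = 51.1 Ω
  L: Z = jωL = j·1301·0.005 = 0 + j6.503 Ω
  C: Z = 1/(jωC) = -j/(ω·C) = 0 - j390.3 Ω
Step 3 — Parallel combination: 1/Z_total = 1/R + 1/L + 1/C; Z_total = 0.8418 + j6.504 Ω = 6.559∠82.6° Ω.
Step 4 — Power factor: PF = cos(φ) = Re(Z)/|Z| = 0.8418/6.559 = 0.1283.
Step 5 — Type: Im(Z) = 6.504 ⇒ lagging (phase φ = 82.6°).

PF = 0.1283 (lagging, φ = 82.6°)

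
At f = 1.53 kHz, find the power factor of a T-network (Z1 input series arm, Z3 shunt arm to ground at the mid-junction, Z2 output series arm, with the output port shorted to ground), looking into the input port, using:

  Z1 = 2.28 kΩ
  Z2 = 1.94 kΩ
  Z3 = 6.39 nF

Step 1 — Angular frequency: ω = 2π·f = 2π·1530 = 9613 rad/s.
Step 2 — Component impedances:
  Z1: Z = R = 2280 Ω
  Z2: Z = R = 1940 Ω
  Z3: Z = 1/(jωC) = -j/(ω·C) = 0 - j1.628e+04 Ω
Step 3 — With the output port shorted to ground, the output series arm Z2 runs from the junction to ground; the shunt arm Z3 also runs from the junction to ground. They appear in parallel: Z3 || Z2 = 1913 - j228 Ω.
Step 4 — Series with input arm Z1: Z_in = Z1 + (Z3 || Z2) = 4193 - j228 Ω = 4199∠-3.1° Ω.
Step 5 — Power factor: PF = cos(φ) = Re(Z)/|Z| = 4192.8/4199 = 0.9985.
Step 6 — Type: Im(Z) = -228 ⇒ leading (phase φ = -3.1°).

PF = 0.9985 (leading, φ = -3.1°)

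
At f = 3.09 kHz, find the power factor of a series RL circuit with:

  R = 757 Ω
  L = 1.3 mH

Step 1 — Angular frequency: ω = 2π·f = 2π·3090 = 1.942e+04 rad/s.
Step 2 — Component impedances:
  R: Z = R = 757 Ω
  L: Z = jωL = j·1.942e+04·0.0013 = 0 + j25.24 Ω
Step 3 — Series combination: Z_total = R + L = 757 + j25.24 Ω = 757.4∠1.9° Ω.
Step 4 — Power factor: PF = cos(φ) = Re(Z)/|Z| = 757/757.42 = 0.9994.
Step 5 — Type: Im(Z) = 25.24 ⇒ lagging (phase φ = 1.9°).

PF = 0.9994 (lagging, φ = 1.9°)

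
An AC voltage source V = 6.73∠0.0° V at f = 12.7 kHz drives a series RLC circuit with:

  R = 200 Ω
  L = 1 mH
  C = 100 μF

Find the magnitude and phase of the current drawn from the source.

Step 1 — Angular frequency: ω = 2π·f = 2π·1.27e+04 = 7.98e+04 rad/s.
Step 2 — Component impedances:
  R: Z = R = 200 Ω
  L: Z = jωL = j·7.98e+04·0.001 = 0 + j79.8 Ω
  C: Z = 1/(jωC) = -j/(ω·C) = 0 - j0.1253 Ω
Step 3 — Series combination: Z_total = R + L + C = 200 + j79.67 Ω = 215.3∠21.7° Ω.
Step 4 — Source phasor: V = 6.73∠0.0° V = 6.73 V.
Step 5 — Ohm's law: I = V / Z_total = (6.73) / (200 + j79.67) = 0.02904 - j0.01157 A.
Step 6 — Convert to polar: |I| = 0.03126 A, ∠I = -21.7°.

I = 0.03126∠-21.7° A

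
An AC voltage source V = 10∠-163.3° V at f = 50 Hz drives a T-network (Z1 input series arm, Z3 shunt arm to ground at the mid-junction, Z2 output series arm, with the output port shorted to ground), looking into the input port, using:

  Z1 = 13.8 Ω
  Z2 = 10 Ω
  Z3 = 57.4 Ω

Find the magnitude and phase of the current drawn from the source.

Step 1 — Angular frequency: ω = 2π·f = 2π·50 = 314.2 rad/s.
Step 2 — Component impedances:
  Z1: Z = R = 13.8 Ω
  Z2: Z = R = 10 Ω
  Z3: Z = R = 57.4 Ω
Step 3 — With the output port shorted to ground, the output series arm Z2 runs from the junction to ground; the shunt arm Z3 also runs from the junction to ground. They appear in parallel: Z3 || Z2 = 8.516 Ω.
Step 4 — Series with input arm Z1: Z_in = Z1 + (Z3 || Z2) = 22.32 Ω = 22.32∠0.0° Ω.
Step 5 — Source phasor: V = 10∠-163.3° V = -9.578 - j2.874 V.
Step 6 — Ohm's law: I = V / Z_total = (-9.578 - j2.874) / (22.32) = -0.4292 - j0.1288 A.
Step 7 — Convert to polar: |I| = 0.4481 A, ∠I = -163.3°.

I = 0.4481∠-163.3° A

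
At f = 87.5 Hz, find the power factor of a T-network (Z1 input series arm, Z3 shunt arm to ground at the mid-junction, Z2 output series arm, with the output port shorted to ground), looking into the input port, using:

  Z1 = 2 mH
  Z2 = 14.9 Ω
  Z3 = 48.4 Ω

Step 1 — Angular frequency: ω = 2π·f = 2π·87.5 = 549.8 rad/s.
Step 2 — Component impedances:
  Z1: Z = jωL = j·549.8·0.002 = 0 + j1.1 Ω
  Z2: Z = R = 14.9 Ω
  Z3: Z = R = 48.4 Ω
Step 3 — With the output port shorted to ground, the output series arm Z2 runs from the junction to ground; the shunt arm Z3 also runs from the junction to ground. They appear in parallel: Z3 || Z2 = 11.39 Ω.
Step 4 — Series with input arm Z1: Z_in = Z1 + (Z3 || Z2) = 11.39 + j1.1 Ω = 11.45∠5.5° Ω.
Step 5 — Power factor: PF = cos(φ) = Re(Z)/|Z| = 11.393/11.446 = 0.9954.
Step 6 — Type: Im(Z) = 1.1 ⇒ lagging (phase φ = 5.5°).

PF = 0.9954 (lagging, φ = 5.5°)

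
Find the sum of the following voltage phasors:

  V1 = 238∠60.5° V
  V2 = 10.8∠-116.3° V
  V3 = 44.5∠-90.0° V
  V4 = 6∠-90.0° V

Step 1 — Convert each phasor to rectangular form:
  V1 = 238·(cos(60.5°) + j·sin(60.5°)) = 117.2 + j207.1 V
  V2 = 10.8·(cos(-116.3°) + j·sin(-116.3°)) = -4.785 - j9.682 V
  V3 = 44.5·(cos(-90.0°) + j·sin(-90.0°)) = 0 - j44.5 V
  V4 = 6·(cos(-90.0°) + j·sin(-90.0°)) = 0 - j6 V
Step 2 — Sum components: V_total = 112.4 + j147 V.
Step 3 — Convert to polar: |V_total| = 185 V, ∠V_total = 52.6°.

V_total = 185∠52.6° V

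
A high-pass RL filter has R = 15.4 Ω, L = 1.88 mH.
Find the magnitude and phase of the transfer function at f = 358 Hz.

Step 1 — Angular frequency: ω = 2π·358 = 2249 rad/s.
Step 2 — Transfer function: H(jω) = jωL/(R + jωL).
Step 3 — Numerator jωL = j·4.229; denominator R + jωL = 15.4 + j4.229.
Step 4 — H = 0.07012 + j0.2553.
Step 5 — Magnitude: |H| = 0.2648 (-11.5 dB); phase: φ = 74.6°.

|H| = 0.2648 (-11.5 dB), φ = 74.6°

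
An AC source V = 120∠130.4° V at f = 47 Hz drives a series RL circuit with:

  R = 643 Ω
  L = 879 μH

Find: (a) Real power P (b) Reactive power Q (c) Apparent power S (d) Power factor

Step 1 — Angular frequency: ω = 2π·f = 2π·47 = 295.3 rad/s.
Step 2 — Component impedances:
  R: Z = R = 643 Ω
  L: Z = jωL = j·295.3·0.000879 = 0 + j0.2596 Ω
Step 3 — Series combination: Z_total = R + L = 643 + j0.2596 Ω = 643∠0.0° Ω.
Step 4 — Source phasor: V = 120∠130.4° V = -77.77 + j91.38 V.
Step 5 — Current: I = V / Z = -0.1209 + j0.1422 A = 0.1866∠130.4° A.
Step 6 — Complex power: S = V·I* = 22.4 + j0.009041 VA.
Step 7 — Real power: P = Re(S) = 22.4 W.
Step 8 — Reactive power: Q = Im(S) = 0.009041 VAR.
Step 9 — Apparent power: |S| = 22.4 VA.
Step 10 — Power factor: PF = P/|S| = 1 (lagging).

(a) P = 22.4 W  (b) Q = 0.009041 VAR  (c) S = 22.4 VA  (d) PF = 1 (lagging)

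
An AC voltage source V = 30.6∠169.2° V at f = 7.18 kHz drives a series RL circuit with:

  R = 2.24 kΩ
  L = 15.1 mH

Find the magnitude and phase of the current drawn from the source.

Step 1 — Angular frequency: ω = 2π·f = 2π·7180 = 4.511e+04 rad/s.
Step 2 — Component impedances:
  R: Z = R = 2240 Ω
  L: Z = jωL = j·4.511e+04·0.0151 = 0 + j681.2 Ω
Step 3 — Series combination: Z_total = R + L = 2240 + j681.2 Ω = 2341∠16.9° Ω.
Step 4 — Source phasor: V = 30.6∠169.2° V = -30.06 + j5.734 V.
Step 5 — Ohm's law: I = V / Z_total = (-30.06 + j5.734) / (2240 + j681.2) = -0.01157 + j0.006078 A.
Step 6 — Convert to polar: |I| = 0.01307 A, ∠I = 152.3°.

I = 0.01307∠152.3° A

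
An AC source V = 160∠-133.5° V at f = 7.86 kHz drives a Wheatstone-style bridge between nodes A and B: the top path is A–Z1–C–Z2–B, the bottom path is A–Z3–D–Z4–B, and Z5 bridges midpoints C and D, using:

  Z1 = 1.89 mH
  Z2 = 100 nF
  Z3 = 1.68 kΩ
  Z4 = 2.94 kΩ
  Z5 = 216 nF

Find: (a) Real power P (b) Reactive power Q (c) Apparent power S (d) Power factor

Step 1 — Angular frequency: ω = 2π·f = 2π·7860 = 4.939e+04 rad/s.
Step 2 — Component impedances:
  Z1: Z = jωL = j·4.939e+04·0.00189 = 0 + j93.34 Ω
  Z2: Z = 1/(jωC) = -j/(ω·C) = 0 - j202.5 Ω
  Z3: Z = R = 1680 Ω
  Z4: Z = R = 2940 Ω
  Z5: Z = 1/(jωC) = -j/(ω·C) = 0 - j93.74 Ω
Step 3 — Bridge requires nodal analysis (the Z5 bridge couples midpoints C and D, so the two paths cannot be reduced to a simple series/parallel combination). Setting node B to ground and injecting 1 A at node A, the 3-node admittance system at A, C, D solves to V_A = Z_AB = 18.89 - j107.1 Ω = 108.7∠-80.0° Ω.
Step 4 — Source phasor: V = 160∠-133.5° V = -110.1 - j116.1 V.
Step 5 — Current: I = V / Z = 0.8754 - j1.183 A = 1.472∠-53.5° A.
Step 6 — Complex power: S = V·I* = 40.92 - j231.9 VA.
Step 7 — Real power: P = Re(S) = 40.92 W.
Step 8 — Reactive power: Q = Im(S) = -231.9 VAR.
Step 9 — Apparent power: |S| = 235.5 VA.
Step 10 — Power factor: PF = P/|S| = 0.1737 (leading).

(a) P = 40.92 W  (b) Q = -231.9 VAR  (c) S = 235.5 VA  (d) PF = 0.1737 (leading)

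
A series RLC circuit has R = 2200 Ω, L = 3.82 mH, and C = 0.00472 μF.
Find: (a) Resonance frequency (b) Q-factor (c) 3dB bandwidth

Step 1 — Resonance condition Im(Z)=0 gives ω₀ = 1/√(LC).
Step 2 — ω₀ = 1/√(0.00382·4.72e-09) = 2.355e+05 rad/s.
Step 3 — f₀ = ω₀/(2π) = 3.748e+04 Hz.
Step 4 — Series Q: Q = ω₀L/R = 2.355e+05·0.00382/2200 = 0.4089.
Step 5 — 3dB bandwidth: Δω = ω₀/Q = 5.759e+05 rad/s; BW = Δω/(2π) = 9.166e+04 Hz.

(a) f₀ = 3.748e+04 Hz  (b) Q = 0.4089  (c) BW = 9.166e+04 Hz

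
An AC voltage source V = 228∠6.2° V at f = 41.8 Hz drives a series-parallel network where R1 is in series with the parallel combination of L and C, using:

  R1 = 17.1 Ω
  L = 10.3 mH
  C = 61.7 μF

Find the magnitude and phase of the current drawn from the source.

Step 1 — Angular frequency: ω = 2π·f = 2π·41.8 = 262.6 rad/s.
Step 2 — Component impedances:
  R1: Z = R = 17.1 Ω
  L: Z = jωL = j·262.6·0.0103 = 0 + j2.705 Ω
  C: Z = 1/(jωC) = -j/(ω·C) = 0 - j61.71 Ω
Step 3 — Parallel branch: L || C = 1/(1/L + 1/C) = 0 + j2.829 Ω.
Step 4 — Series with R1: Z_total = R1 + (L || C) = 17.1 + j2.829 Ω = 17.33∠9.4° Ω.
Step 5 — Source phasor: V = 228∠6.2° V = 226.7 + j24.62 V.
Step 6 — Ohm's law: I = V / Z_total = (226.7 + j24.62) / (17.1 + j2.829) = 13.13 - j0.733 A.
Step 7 — Convert to polar: |I| = 13.15 A, ∠I = -3.2°.

I = 13.15∠-3.2° A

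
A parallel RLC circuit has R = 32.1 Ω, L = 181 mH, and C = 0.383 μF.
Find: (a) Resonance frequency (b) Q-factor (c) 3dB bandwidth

Step 1 — Resonance: ω₀ = 1/√(LC) = 1/√(0.181·3.83e-07) = 3798 rad/s.
Step 2 — f₀ = ω₀/(2π) = 604.5 Hz.
Step 3 — Parallel Q: Q = R/(ω₀L) = 32.1/(3798·0.181) = 0.04669.
Step 4 — Bandwidth: Δω = ω₀/Q = 8.134e+04 rad/s; BW = Δω/(2π) = 1.295e+04 Hz.

(a) f₀ = 604.5 Hz  (b) Q = 0.04669  (c) BW = 1.295e+04 Hz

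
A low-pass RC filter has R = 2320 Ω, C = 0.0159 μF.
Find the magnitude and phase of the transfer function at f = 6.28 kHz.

Step 1 — Angular frequency: ω = 2π·6280 = 3.946e+04 rad/s.
Step 2 — Transfer function: H(jω) = 1/(1 + jωRC).
Step 3 — Denominator: 1 + jωRC = 1 + j·3.946e+04·2320·1.59e-08 = 1 + j1.456.
Step 4 — H = 0.3207 - j0.4667.
Step 5 — Magnitude: |H| = 0.5663 (-4.9 dB); phase: φ = -55.5°.

|H| = 0.5663 (-4.9 dB), φ = -55.5°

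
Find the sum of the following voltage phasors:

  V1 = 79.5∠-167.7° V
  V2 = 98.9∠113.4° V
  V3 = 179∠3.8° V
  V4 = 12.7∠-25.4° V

Step 1 — Convert each phasor to rectangular form:
  V1 = 79.5·(cos(-167.7°) + j·sin(-167.7°)) = -77.68 - j16.94 V
  V2 = 98.9·(cos(113.4°) + j·sin(113.4°)) = -39.28 + j90.77 V
  V3 = 179·(cos(3.8°) + j·sin(3.8°)) = 178.6 + j11.86 V
  V4 = 12.7·(cos(-25.4°) + j·sin(-25.4°)) = 11.47 - j5.447 V
Step 2 — Sum components: V_total = 73.13 + j80.25 V.
Step 3 — Convert to polar: |V_total| = 108.6 V, ∠V_total = 47.7°.

V_total = 108.6∠47.7° V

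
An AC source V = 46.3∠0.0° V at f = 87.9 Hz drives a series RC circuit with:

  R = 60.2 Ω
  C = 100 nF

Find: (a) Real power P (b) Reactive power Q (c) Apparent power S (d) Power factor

Step 1 — Angular frequency: ω = 2π·f = 2π·87.9 = 552.3 rad/s.
Step 2 — Component impedances:
  R: Z = R = 60.2 Ω
  C: Z = 1/(jωC) = -j/(ω·C) = 0 - j1.811e+04 Ω
Step 3 — Series combination: Z_total = R + C = 60.2 - j1.811e+04 Ω = 1.811e+04∠-89.8° Ω.
Step 4 — Source phasor: V = 46.3∠0.0° V = 46.3 V.
Step 5 — Current: I = V / Z = 8.502e-06 + j0.002557 A = 0.002557∠89.8° A.
Step 6 — Complex power: S = V·I* = 0.0003936 - j0.1184 VA.
Step 7 — Real power: P = Re(S) = 0.0003936 W.
Step 8 — Reactive power: Q = Im(S) = -0.1184 VAR.
Step 9 — Apparent power: |S| = 0.1184 VA.
Step 10 — Power factor: PF = P/|S| = 0.003325 (leading).

(a) P = 0.0003936 W  (b) Q = -0.1184 VAR  (c) S = 0.1184 VA  (d) PF = 0.003325 (leading)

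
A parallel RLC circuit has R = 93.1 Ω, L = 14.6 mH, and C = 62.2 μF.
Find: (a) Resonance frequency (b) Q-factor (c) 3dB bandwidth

Step 1 — Resonance: ω₀ = 1/√(LC) = 1/√(0.0146·6.22e-05) = 1049 rad/s.
Step 2 — f₀ = ω₀/(2π) = 167 Hz.
Step 3 — Parallel Q: Q = R/(ω₀L) = 93.1/(1049·0.0146) = 6.077.
Step 4 — Bandwidth: Δω = ω₀/Q = 172.7 rad/s; BW = Δω/(2π) = 27.48 Hz.

(a) f₀ = 167 Hz  (b) Q = 6.077  (c) BW = 27.48 Hz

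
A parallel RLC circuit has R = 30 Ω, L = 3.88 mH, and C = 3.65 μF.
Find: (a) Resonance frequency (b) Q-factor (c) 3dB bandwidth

Step 1 — Resonance: ω₀ = 1/√(LC) = 1/√(0.00388·3.65e-06) = 8403 rad/s.
Step 2 — f₀ = ω₀/(2π) = 1337 Hz.
Step 3 — Parallel Q: Q = R/(ω₀L) = 30/(8403·0.00388) = 0.9201.
Step 4 — Bandwidth: Δω = ω₀/Q = 9132 rad/s; BW = Δω/(2π) = 1453 Hz.

(a) f₀ = 1337 Hz  (b) Q = 0.9201  (c) BW = 1453 Hz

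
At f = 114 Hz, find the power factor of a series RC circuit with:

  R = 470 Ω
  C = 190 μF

Step 1 — Angular frequency: ω = 2π·f = 2π·114 = 716.3 rad/s.
Step 2 — Component impedances:
  R: Z = R = 470 Ω
  C: Z = 1/(jωC) = -j/(ω·C) = 0 - j7.348 Ω
Step 3 — Series combination: Z_total = R + C = 470 - j7.348 Ω = 470.1∠-0.9° Ω.
Step 4 — Power factor: PF = cos(φ) = Re(Z)/|Z| = 470/470.06 = 0.9999.
Step 5 — Type: Im(Z) = -7.348 ⇒ leading (phase φ = -0.9°).

PF = 0.9999 (leading, φ = -0.9°)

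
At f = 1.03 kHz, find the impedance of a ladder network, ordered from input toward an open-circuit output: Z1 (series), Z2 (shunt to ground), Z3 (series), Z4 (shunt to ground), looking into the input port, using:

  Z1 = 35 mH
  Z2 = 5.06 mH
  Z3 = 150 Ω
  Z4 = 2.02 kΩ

Step 1 — Angular frequency: ω = 2π·f = 2π·1030 = 6472 rad/s.
Step 2 — Component impedances:
  Z1: Z = jωL = j·6472·0.035 = 0 + j226.5 Ω
  Z2: Z = jωL = j·6472·0.00506 = 0 + j32.75 Ω
  Z3: Z = R = 150 Ω
  Z4: Z = R = 2020 Ω
Step 3 — Ladder network (open output): work backward from the far end, alternating series and parallel combinations. Z_in = 0.4941 + j259.2 Ω = 259.2∠89.9° Ω.

Z = 0.4941 + j259.2 Ω = 259.2∠89.9° Ω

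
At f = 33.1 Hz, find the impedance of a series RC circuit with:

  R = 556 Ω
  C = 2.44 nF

Step 1 — Angular frequency: ω = 2π·f = 2π·33.1 = 208 rad/s.
Step 2 — Component impedances:
  R: Z = R = 556 Ω
  C: Z = 1/(jωC) = -j/(ω·C) = 0 - j1.971e+06 Ω
Step 3 — Series combination: Z_total = R + C = 556 - j1.971e+06 Ω = 1.971e+06∠-90.0° Ω.

Z = 556 - j1.971e+06 Ω = 1.971e+06∠-90.0° Ω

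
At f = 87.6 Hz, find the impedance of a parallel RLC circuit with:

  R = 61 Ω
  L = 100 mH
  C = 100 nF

Step 1 — Angular frequency: ω = 2π·f = 2π·87.6 = 550.4 rad/s.
Step 2 — Component impedances:
  R: Z = R = 61 Ω
  L: Z = jωL = j·550.4·0.1 = 0 + j55.04 Ω
  C: Z = 1/(jωC) = -j/(ω·C) = 0 - j1.817e+04 Ω
Step 3 — Parallel combination: 1/Z_total = 1/R + 1/L + 1/C; Z_total = 27.47 + j30.35 Ω = 40.93∠47.9° Ω.

Z = 27.47 + j30.35 Ω = 40.93∠47.9° Ω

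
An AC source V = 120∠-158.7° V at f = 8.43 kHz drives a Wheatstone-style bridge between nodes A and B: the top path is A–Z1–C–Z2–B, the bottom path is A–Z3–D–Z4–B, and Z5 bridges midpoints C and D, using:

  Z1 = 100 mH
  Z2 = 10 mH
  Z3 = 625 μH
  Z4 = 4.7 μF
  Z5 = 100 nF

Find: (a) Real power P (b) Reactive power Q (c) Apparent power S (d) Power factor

Step 1 — Angular frequency: ω = 2π·f = 2π·8430 = 5.297e+04 rad/s.
Step 2 — Component impedances:
  Z1: Z = jωL = j·5.297e+04·0.1 = 0 + j5297 Ω
  Z2: Z = jωL = j·5.297e+04·0.01 = 0 + j529.7 Ω
  Z3: Z = jωL = j·5.297e+04·0.000625 = 0 + j33.1 Ω
  Z4: Z = 1/(jωC) = -j/(ω·C) = 0 - j4.017 Ω
  Z5: Z = 1/(jωC) = -j/(ω·C) = 0 - j188.8 Ω
Step 3 — Bridge requires nodal analysis (the Z5 bridge couples midpoints C and D, so the two paths cannot be reduced to a simple series/parallel combination). Setting node B to ground and injecting 1 A at node A, the 3-node admittance system at A, C, D solves to V_A = Z_AB = 0 + j28.79 Ω = 28.79∠90.0° Ω.
Step 4 — Source phasor: V = 120∠-158.7° V = -111.8 - j43.59 V.
Step 5 — Current: I = V / Z = -1.514 + j3.883 A = 4.168∠111.3° A.
Step 6 — Complex power: S = V·I* = 0 + j500.1 VA.
Step 7 — Real power: P = Re(S) = 0 W.
Step 8 — Reactive power: Q = Im(S) = 500.1 VAR.
Step 9 — Apparent power: |S| = 500.1 VA.
Step 10 — Power factor: PF = P/|S| = 0 (lagging).

(a) P = 0 W  (b) Q = 500.1 VAR  (c) S = 500.1 VA  (d) PF = 0 (lagging)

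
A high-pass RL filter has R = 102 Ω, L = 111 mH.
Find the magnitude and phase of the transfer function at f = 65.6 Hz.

Step 1 — Angular frequency: ω = 2π·65.6 = 412.2 rad/s.
Step 2 — Transfer function: H(jω) = jωL/(R + jωL).
Step 3 — Numerator jωL = j·45.75; denominator R + jωL = 102 + j45.75.
Step 4 — H = 0.1675 + j0.3734.
Step 5 — Magnitude: |H| = 0.4093 (-7.8 dB); phase: φ = 65.8°.

|H| = 0.4093 (-7.8 dB), φ = 65.8°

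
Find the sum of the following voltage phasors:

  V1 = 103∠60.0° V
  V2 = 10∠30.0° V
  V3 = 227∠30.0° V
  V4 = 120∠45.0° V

Step 1 — Convert each phasor to rectangular form:
  V1 = 103·(cos(60.0°) + j·sin(60.0°)) = 51.5 + j89.2 V
  V2 = 10·(cos(30.0°) + j·sin(30.0°)) = 8.66 + j5 V
  V3 = 227·(cos(30.0°) + j·sin(30.0°)) = 196.6 + j113.5 V
  V4 = 120·(cos(45.0°) + j·sin(45.0°)) = 84.85 + j84.85 V
Step 2 — Sum components: V_total = 341.6 + j292.6 V.
Step 3 — Convert to polar: |V_total| = 449.8 V, ∠V_total = 40.6°.

V_total = 449.8∠40.6° V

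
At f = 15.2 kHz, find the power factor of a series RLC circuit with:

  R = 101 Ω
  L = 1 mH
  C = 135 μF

Step 1 — Angular frequency: ω = 2π·f = 2π·1.52e+04 = 9.55e+04 rad/s.
Step 2 — Component impedances:
  R: Z = R = 101 Ω
  L: Z = jωL = j·9.55e+04·0.001 = 0 + j95.5 Ω
  C: Z = 1/(jωC) = -j/(ω·C) = 0 - j0.07756 Ω
Step 3 — Series combination: Z_total = R + L + C = 101 + j95.43 Ω = 139∠43.4° Ω.
Step 4 — Power factor: PF = cos(φ) = Re(Z)/|Z| = 101/138.95 = 0.7269.
Step 5 — Type: Im(Z) = 95.43 ⇒ lagging (phase φ = 43.4°).

PF = 0.7269 (lagging, φ = 43.4°)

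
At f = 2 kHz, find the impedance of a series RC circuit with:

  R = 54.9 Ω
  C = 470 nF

Step 1 — Angular frequency: ω = 2π·f = 2π·2000 = 1.257e+04 rad/s.
Step 2 — Component impedances:
  R: Z = R = 54.9 Ω
  C: Z = 1/(jωC) = -j/(ω·C) = 0 - j169.3 Ω
Step 3 — Series combination: Z_total = R + C = 54.9 - j169.3 Ω = 178∠-72.0° Ω.

Z = 54.9 - j169.3 Ω = 178∠-72.0° Ω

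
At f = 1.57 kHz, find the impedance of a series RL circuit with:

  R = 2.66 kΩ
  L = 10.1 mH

Step 1 — Angular frequency: ω = 2π·f = 2π·1570 = 9865 rad/s.
Step 2 — Component impedances:
  R: Z = R = 2660 Ω
  L: Z = jωL = j·9865·0.0101 = 0 + j99.63 Ω
Step 3 — Series combination: Z_total = R + L = 2660 + j99.63 Ω = 2662∠2.1° Ω.

Z = 2660 + j99.63 Ω = 2662∠2.1° Ω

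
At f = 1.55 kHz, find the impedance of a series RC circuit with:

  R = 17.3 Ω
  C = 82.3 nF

Step 1 — Angular frequency: ω = 2π·f = 2π·1550 = 9739 rad/s.
Step 2 — Component impedances:
  R: Z = R = 17.3 Ω
  C: Z = 1/(jωC) = -j/(ω·C) = 0 - j1248 Ω
Step 3 — Series combination: Z_total = R + C = 17.3 - j1248 Ω = 1248∠-89.2° Ω.

Z = 17.3 - j1248 Ω = 1248∠-89.2° Ω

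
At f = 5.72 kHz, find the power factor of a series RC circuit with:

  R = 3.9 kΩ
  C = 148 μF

Step 1 — Angular frequency: ω = 2π·f = 2π·5720 = 3.594e+04 rad/s.
Step 2 — Component impedances:
  R: Z = R = 3900 Ω
  C: Z = 1/(jωC) = -j/(ω·C) = 0 - j0.188 Ω
Step 3 — Series combination: Z_total = R + C = 3900 - j0.188 Ω = 3900∠-0.0° Ω.
Step 4 — Power factor: PF = cos(φ) = Re(Z)/|Z| = 3900/3900 = 1.
Step 5 — Type: Im(Z) = -0.188 ⇒ leading (phase φ = -0.0°).

PF = 1 (leading, φ = -0.0°)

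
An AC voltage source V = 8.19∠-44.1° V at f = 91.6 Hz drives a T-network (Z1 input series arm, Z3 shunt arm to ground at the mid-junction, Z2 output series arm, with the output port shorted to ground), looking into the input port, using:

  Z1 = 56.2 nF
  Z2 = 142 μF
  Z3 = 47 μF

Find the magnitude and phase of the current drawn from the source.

Step 1 — Angular frequency: ω = 2π·f = 2π·91.6 = 575.5 rad/s.
Step 2 — Component impedances:
  Z1: Z = 1/(jωC) = -j/(ω·C) = 0 - j3.092e+04 Ω
  Z2: Z = 1/(jωC) = -j/(ω·C) = 0 - j12.24 Ω
  Z3: Z = 1/(jωC) = -j/(ω·C) = 0 - j36.97 Ω
Step 3 — With the output port shorted to ground, the output series arm Z2 runs from the junction to ground; the shunt arm Z3 also runs from the junction to ground. They appear in parallel: Z3 || Z2 = 0 - j9.193 Ω.
Step 4 — Series with input arm Z1: Z_in = Z1 + (Z3 || Z2) = 0 - j3.093e+04 Ω = 3.093e+04∠-90.0° Ω.
Step 5 — Source phasor: V = 8.19∠-44.1° V = 5.881 - j5.7 V.
Step 6 — Ohm's law: I = V / Z_total = (5.881 - j5.7) / (0 - j3.093e+04) = 0.0001843 + j0.0001902 A.
Step 7 — Convert to polar: |I| = 0.0002648 A, ∠I = 45.9°.

I = 0.0002648∠45.9° A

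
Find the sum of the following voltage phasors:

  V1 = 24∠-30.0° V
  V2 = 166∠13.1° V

Step 1 — Convert each phasor to rectangular form:
  V1 = 24·(cos(-30.0°) + j·sin(-30.0°)) = 20.78 - j12 V
  V2 = 166·(cos(13.1°) + j·sin(13.1°)) = 161.7 + j37.62 V
Step 2 — Sum components: V_total = 182.5 + j25.62 V.
Step 3 — Convert to polar: |V_total| = 184.3 V, ∠V_total = 8.0°.

V_total = 184.3∠8.0° V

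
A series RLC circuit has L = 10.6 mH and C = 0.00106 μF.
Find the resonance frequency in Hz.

Step 1 — Resonance condition Im(Z)=0 gives ω₀ = 1/√(LC).
Step 2 — ω₀ = 1/√(0.0106·1.06e-09) = 2.983e+05 rad/s.
Step 3 — f₀ = ω₀/(2π) = 4.748e+04 Hz.

f₀ = 4.748e+04 Hz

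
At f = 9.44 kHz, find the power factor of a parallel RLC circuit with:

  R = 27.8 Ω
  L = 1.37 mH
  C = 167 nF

Step 1 — Angular frequency: ω = 2π·f = 2π·9440 = 5.931e+04 rad/s.
Step 2 — Component impedances:
  R: Z = R = 27.8 Ω
  L: Z = jωL = j·5.931e+04·0.00137 = 0 + j81.26 Ω
  C: Z = 1/(jωC) = -j/(ω·C) = 0 - j101 Ω
Step 3 — Parallel combination: 1/Z_total = 1/R + 1/L + 1/C; Z_total = 27.68 + j1.847 Ω = 27.74∠3.8° Ω.
Step 4 — Power factor: PF = cos(φ) = Re(Z)/|Z| = 27.68/27.74 = 0.9978.
Step 5 — Type: Im(Z) = 1.847 ⇒ lagging (phase φ = 3.8°).

PF = 0.9978 (lagging, φ = 3.8°)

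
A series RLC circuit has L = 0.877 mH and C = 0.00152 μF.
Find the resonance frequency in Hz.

Step 1 — Resonance condition Im(Z)=0 gives ω₀ = 1/√(LC).
Step 2 — ω₀ = 1/√(0.000877·1.52e-09) = 8.661e+05 rad/s.
Step 3 — f₀ = ω₀/(2π) = 1.378e+05 Hz.

f₀ = 1.378e+05 Hz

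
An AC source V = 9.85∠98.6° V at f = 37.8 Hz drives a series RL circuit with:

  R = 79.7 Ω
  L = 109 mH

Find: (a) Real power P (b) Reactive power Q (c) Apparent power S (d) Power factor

Step 1 — Angular frequency: ω = 2π·f = 2π·37.8 = 237.5 rad/s.
Step 2 — Component impedances:
  R: Z = R = 79.7 Ω
  L: Z = jωL = j·237.5·0.109 = 0 + j25.89 Ω
Step 3 — Series combination: Z_total = R + L = 79.7 + j25.89 Ω = 83.8∠18.0° Ω.
Step 4 — Source phasor: V = 9.85∠98.6° V = -1.473 + j9.739 V.
Step 5 — Current: I = V / Z = 0.01919 + j0.116 A = 0.1175∠80.6° A.
Step 6 — Complex power: S = V·I* = 1.101 + j0.3577 VA.
Step 7 — Real power: P = Re(S) = 1.101 W.
Step 8 — Reactive power: Q = Im(S) = 0.3577 VAR.
Step 9 — Apparent power: |S| = 1.158 VA.
Step 10 — Power factor: PF = P/|S| = 0.9511 (lagging).

(a) P = 1.101 W  (b) Q = 0.3577 VAR  (c) S = 1.158 VA  (d) PF = 0.9511 (lagging)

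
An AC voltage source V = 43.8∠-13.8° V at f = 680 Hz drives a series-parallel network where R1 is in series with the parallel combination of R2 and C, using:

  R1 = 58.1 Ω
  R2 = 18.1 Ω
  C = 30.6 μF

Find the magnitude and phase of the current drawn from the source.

Step 1 — Angular frequency: ω = 2π·f = 2π·680 = 4273 rad/s.
Step 2 — Component impedances:
  R1: Z = R = 58.1 Ω
  R2: Z = R = 18.1 Ω
  C: Z = 1/(jωC) = -j/(ω·C) = 0 - j7.649 Ω
Step 3 — Parallel branch: R2 || C = 1/(1/R2 + 1/C) = 2.742 - j6.49 Ω.
Step 4 — Series with R1: Z_total = R1 + (R2 || C) = 60.84 - j6.49 Ω = 61.19∠-6.1° Ω.
Step 5 — Source phasor: V = 43.8∠-13.8° V = 42.54 - j10.45 V.
Step 6 — Ohm's law: I = V / Z_total = (42.54 - j10.45) / (60.84 - j6.49) = 0.7094 - j0.09605 A.
Step 7 — Convert to polar: |I| = 0.7158 A, ∠I = -7.7°.

I = 0.7158∠-7.7° A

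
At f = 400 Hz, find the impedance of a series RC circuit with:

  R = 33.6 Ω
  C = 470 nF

Step 1 — Angular frequency: ω = 2π·f = 2π·400 = 2513 rad/s.
Step 2 — Component impedances:
  R: Z = R = 33.6 Ω
  C: Z = 1/(jωC) = -j/(ω·C) = 0 - j846.6 Ω
Step 3 — Series combination: Z_total = R + C = 33.6 - j846.6 Ω = 847.2∠-87.7° Ω.

Z = 33.6 - j846.6 Ω = 847.2∠-87.7° Ω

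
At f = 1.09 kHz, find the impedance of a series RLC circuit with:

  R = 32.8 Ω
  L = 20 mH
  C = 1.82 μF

Step 1 — Angular frequency: ω = 2π·f = 2π·1090 = 6849 rad/s.
Step 2 — Component impedances:
  R: Z = R = 32.8 Ω
  L: Z = jωL = j·6849·0.02 = 0 + j137 Ω
  C: Z = 1/(jωC) = -j/(ω·C) = 0 - j80.23 Ω
Step 3 — Series combination: Z_total = R + L + C = 32.8 + j56.75 Ω = 65.54∠60.0° Ω.

Z = 32.8 + j56.75 Ω = 65.54∠60.0° Ω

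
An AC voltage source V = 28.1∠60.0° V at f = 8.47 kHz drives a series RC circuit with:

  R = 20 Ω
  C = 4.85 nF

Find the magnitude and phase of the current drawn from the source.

Step 1 — Angular frequency: ω = 2π·f = 2π·8470 = 5.322e+04 rad/s.
Step 2 — Component impedances:
  R: Z = R = 20 Ω
  C: Z = 1/(jωC) = -j/(ω·C) = 0 - j3874 Ω
Step 3 — Series combination: Z_total = R + C = 20 - j3874 Ω = 3874∠-89.7° Ω.
Step 4 — Source phasor: V = 28.1∠60.0° V = 14.05 + j24.34 V.
Step 5 — Ohm's law: I = V / Z_total = (14.05 + j24.34) / (20 - j3874) = -0.006262 + j0.003659 A.
Step 6 — Convert to polar: |I| = 0.007253 A, ∠I = 149.7°.

I = 0.007253∠149.7° A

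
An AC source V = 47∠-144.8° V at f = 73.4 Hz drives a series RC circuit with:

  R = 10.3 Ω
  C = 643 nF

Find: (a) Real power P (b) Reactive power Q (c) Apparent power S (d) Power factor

Step 1 — Angular frequency: ω = 2π·f = 2π·73.4 = 461.2 rad/s.
Step 2 — Component impedances:
  R: Z = R = 10.3 Ω
  C: Z = 1/(jωC) = -j/(ω·C) = 0 - j3372 Ω
Step 3 — Series combination: Z_total = R + C = 10.3 - j3372 Ω = 3372∠-89.8° Ω.
Step 4 — Source phasor: V = 47∠-144.8° V = -38.41 - j27.09 V.
Step 5 — Current: I = V / Z = 0.007999 - j0.01141 A = 0.01394∠-55.0° A.
Step 6 — Complex power: S = V·I* = 0.002001 - j0.6551 VA.
Step 7 — Real power: P = Re(S) = 0.002001 W.
Step 8 — Reactive power: Q = Im(S) = -0.6551 VAR.
Step 9 — Apparent power: |S| = 0.6551 VA.
Step 10 — Power factor: PF = P/|S| = 0.003054 (leading).

(a) P = 0.002001 W  (b) Q = -0.6551 VAR  (c) S = 0.6551 VA  (d) PF = 0.003054 (leading)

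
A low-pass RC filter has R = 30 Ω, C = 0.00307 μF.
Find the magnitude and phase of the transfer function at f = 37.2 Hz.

Step 1 — Angular frequency: ω = 2π·37.2 = 233.7 rad/s.
Step 2 — Transfer function: H(jω) = 1/(1 + jωRC).
Step 3 — Denominator: 1 + jωRC = 1 + j·233.7·30·3.07e-09 = 1 + j2.153e-05.
Step 4 — H = 1 - j2.153e-05.
Step 5 — Magnitude: |H| = 1 (-0.0 dB); phase: φ = -0.0°.

|H| = 1 (-0.0 dB), φ = -0.0°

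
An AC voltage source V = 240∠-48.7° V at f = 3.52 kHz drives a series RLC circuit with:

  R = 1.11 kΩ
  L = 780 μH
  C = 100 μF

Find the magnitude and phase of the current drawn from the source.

Step 1 — Angular frequency: ω = 2π·f = 2π·3520 = 2.212e+04 rad/s.
Step 2 — Component impedances:
  R: Z = R = 1110 Ω
  L: Z = jωL = j·2.212e+04·0.00078 = 0 + j17.25 Ω
  C: Z = 1/(jωC) = -j/(ω·C) = 0 - j0.4521 Ω
Step 3 — Series combination: Z_total = R + L + C = 1110 + j16.8 Ω = 1110∠0.9° Ω.
Step 4 — Source phasor: V = 240∠-48.7° V = 158.4 - j180.3 V.
Step 5 — Ohm's law: I = V / Z_total = (158.4 - j180.3) / (1110 + j16.8) = 0.1402 - j0.1646 A.
Step 6 — Convert to polar: |I| = 0.2162 A, ∠I = -49.6°.

I = 0.2162∠-49.6° A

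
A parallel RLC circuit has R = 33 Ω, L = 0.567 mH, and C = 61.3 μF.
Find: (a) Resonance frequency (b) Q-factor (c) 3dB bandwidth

Step 1 — Resonance: ω₀ = 1/√(LC) = 1/√(0.000567·6.13e-05) = 5364 rad/s.
Step 2 — f₀ = ω₀/(2π) = 853.7 Hz.
Step 3 — Parallel Q: Q = R/(ω₀L) = 33/(5364·0.000567) = 10.85.
Step 4 — Bandwidth: Δω = ω₀/Q = 494.3 rad/s; BW = Δω/(2π) = 78.68 Hz.

(a) f₀ = 853.7 Hz  (b) Q = 10.85  (c) BW = 78.68 Hz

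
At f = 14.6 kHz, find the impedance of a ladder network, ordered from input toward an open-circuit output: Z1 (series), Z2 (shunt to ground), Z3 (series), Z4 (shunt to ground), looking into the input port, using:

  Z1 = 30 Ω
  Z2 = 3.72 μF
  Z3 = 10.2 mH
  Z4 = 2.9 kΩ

Step 1 — Angular frequency: ω = 2π·f = 2π·1.46e+04 = 9.173e+04 rad/s.
Step 2 — Component impedances:
  Z1: Z = R = 30 Ω
  Z2: Z = 1/(jωC) = -j/(ω·C) = 0 - j2.93 Ω
  Z3: Z = jωL = j·9.173e+04·0.0102 = 0 + j935.7 Ω
  Z4: Z = R = 2900 Ω
Step 3 — Ladder network (open output): work backward from the far end, alternating series and parallel combinations. Z_in = 30 - j2.931 Ω = 30.15∠-5.6° Ω.

Z = 30 - j2.931 Ω = 30.15∠-5.6° Ω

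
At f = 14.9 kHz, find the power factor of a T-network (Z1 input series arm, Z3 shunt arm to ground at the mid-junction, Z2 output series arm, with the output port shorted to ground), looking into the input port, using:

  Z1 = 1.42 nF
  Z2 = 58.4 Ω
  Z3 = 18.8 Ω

Step 1 — Angular frequency: ω = 2π·f = 2π·1.49e+04 = 9.362e+04 rad/s.
Step 2 — Component impedances:
  Z1: Z = 1/(jωC) = -j/(ω·C) = 0 - j7522 Ω
  Z2: Z = R = 58.4 Ω
  Z3: Z = R = 18.8 Ω
Step 3 — With the output port shorted to ground, the output series arm Z2 runs from the junction to ground; the shunt arm Z3 also runs from the junction to ground. They appear in parallel: Z3 || Z2 = 14.22 Ω.
Step 4 — Series with input arm Z1: Z_in = Z1 + (Z3 || Z2) = 14.22 - j7522 Ω = 7522∠-89.9° Ω.
Step 5 — Power factor: PF = cos(φ) = Re(Z)/|Z| = 14.222/7522.2 = 0.001891.
Step 6 — Type: Im(Z) = -7522 ⇒ leading (phase φ = -89.9°).

PF = 0.001891 (leading, φ = -89.9°)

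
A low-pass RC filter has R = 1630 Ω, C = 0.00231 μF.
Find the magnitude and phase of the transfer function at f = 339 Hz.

Step 1 — Angular frequency: ω = 2π·339 = 2130 rad/s.
Step 2 — Transfer function: H(jω) = 1/(1 + jωRC).
Step 3 — Denominator: 1 + jωRC = 1 + j·2130·1630·2.31e-09 = 1 + j0.00802.
Step 4 — H = 0.9999 - j0.00802.
Step 5 — Magnitude: |H| = 1 (-0.0 dB); phase: φ = -0.5°.

|H| = 1 (-0.0 dB), φ = -0.5°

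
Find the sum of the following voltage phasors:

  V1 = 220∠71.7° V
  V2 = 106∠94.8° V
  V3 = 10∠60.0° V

Step 1 — Convert each phasor to rectangular form:
  V1 = 220·(cos(71.7°) + j·sin(71.7°)) = 69.08 + j208.9 V
  V2 = 106·(cos(94.8°) + j·sin(94.8°)) = -8.87 + j105.6 V
  V3 = 10·(cos(60.0°) + j·sin(60.0°)) = 5 + j8.66 V
Step 2 — Sum components: V_total = 65.21 + j323.2 V.
Step 3 — Convert to polar: |V_total| = 329.7 V, ∠V_total = 78.6°.

V_total = 329.7∠78.6° V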